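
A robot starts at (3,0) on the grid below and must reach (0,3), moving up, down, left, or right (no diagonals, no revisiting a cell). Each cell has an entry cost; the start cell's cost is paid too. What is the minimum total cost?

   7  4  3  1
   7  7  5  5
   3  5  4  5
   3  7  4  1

24

One optimal route is r3c0 -> r2c0 -> r2c1 -> r2c2 -> r1c2 -> r0c2 -> r0c3.
Its cost is 3 + 3 + 5 + 4 + 5 + 3 + 1 = 24.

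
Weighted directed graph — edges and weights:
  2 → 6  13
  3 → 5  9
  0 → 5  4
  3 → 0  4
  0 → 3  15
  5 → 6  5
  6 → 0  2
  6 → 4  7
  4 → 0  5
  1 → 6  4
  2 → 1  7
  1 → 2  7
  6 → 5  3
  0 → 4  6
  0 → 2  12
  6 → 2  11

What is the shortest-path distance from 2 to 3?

A few of the 2→3 routes:
2 - 1 - 6 - 4 - 0 - 3: 7 + 4 + 7 + 5 + 15 = 38
2 - 1 - 6 - 0 - 3: 7 + 4 + 2 + 15 = 28
2 - 6 - 0 - 3: 13 + 2 + 15 = 30
The minimum is 28.

28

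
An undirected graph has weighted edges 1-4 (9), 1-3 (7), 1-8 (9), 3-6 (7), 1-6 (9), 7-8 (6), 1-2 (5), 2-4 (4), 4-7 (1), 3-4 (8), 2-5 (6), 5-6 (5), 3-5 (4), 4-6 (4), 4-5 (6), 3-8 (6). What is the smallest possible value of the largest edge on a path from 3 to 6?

A few of the 3→6 routes:
3 -> 8 -> 7 -> 4 -> 6: max(6, 6, 1, 4) = 6
3 -> 5 -> 6: max(4, 5) = 5
3 -> 8 -> 7 -> 4 -> 5 -> 6: max(6, 6, 1, 6, 5) = 6
3 -> 5 -> 2 -> 4 -> 6: max(4, 6, 4, 4) = 6
3 -> 5 -> 4 -> 6: max(4, 6, 4) = 6
The minimum achievable maximum is 5.

5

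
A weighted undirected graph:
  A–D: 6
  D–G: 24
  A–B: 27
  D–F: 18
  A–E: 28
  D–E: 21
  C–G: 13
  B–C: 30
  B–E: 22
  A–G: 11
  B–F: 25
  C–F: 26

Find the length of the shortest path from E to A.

A few of the E→A routes:
E-D-A: 21 + 6 = 27
E-B-A: 22 + 27 = 49
E-D-G-A: 21 + 24 + 11 = 56
E-A: 28
Best route has total 27.

27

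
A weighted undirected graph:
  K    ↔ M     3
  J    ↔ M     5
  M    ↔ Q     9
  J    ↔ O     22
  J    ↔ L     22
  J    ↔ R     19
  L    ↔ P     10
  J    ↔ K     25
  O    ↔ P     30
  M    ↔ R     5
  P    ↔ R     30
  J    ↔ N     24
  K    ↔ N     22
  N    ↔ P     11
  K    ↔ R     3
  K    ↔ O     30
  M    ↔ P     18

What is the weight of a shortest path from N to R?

Checking several routes:
N→J→M→R: 24 + 5 + 5 = 34
N→K→R: 22 + 3 = 25
N→K→M→R: 22 + 3 + 5 = 30
Best route has total 25.

25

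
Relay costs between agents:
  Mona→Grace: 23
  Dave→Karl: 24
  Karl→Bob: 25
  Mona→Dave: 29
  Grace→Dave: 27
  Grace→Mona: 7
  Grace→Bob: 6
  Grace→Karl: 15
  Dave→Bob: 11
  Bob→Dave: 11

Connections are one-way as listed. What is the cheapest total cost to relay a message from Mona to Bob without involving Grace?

40

Candidate routes:
Mona→Dave→Bob: 29 + 11 = 40
Mona→Dave→Karl→Bob: 29 + 24 + 25 = 78
Best route has total 40.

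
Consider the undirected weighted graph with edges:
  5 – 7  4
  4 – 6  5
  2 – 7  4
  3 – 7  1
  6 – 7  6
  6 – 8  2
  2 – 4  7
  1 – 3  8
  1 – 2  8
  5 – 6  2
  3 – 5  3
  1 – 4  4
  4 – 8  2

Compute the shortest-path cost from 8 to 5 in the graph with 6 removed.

Comparing a few candidate routes:
8 → 4 → 2 → 7 → 5: 2 + 7 + 4 + 4 = 17
8 → 4 → 1 → 3 → 5: 2 + 4 + 8 + 3 = 17
8 → 4 → 2 → 7 → 3 → 5: 2 + 7 + 4 + 1 + 3 = 17
Best route has total 17.

17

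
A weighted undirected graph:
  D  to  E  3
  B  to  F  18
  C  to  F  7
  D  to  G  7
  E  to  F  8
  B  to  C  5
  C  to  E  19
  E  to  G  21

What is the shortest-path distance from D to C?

18

A few of the D→C routes:
D -> E -> F -> B -> C: 3 + 8 + 18 + 5 = 34
D -> E -> F -> C: 3 + 8 + 7 = 18
D -> E -> C: 3 + 19 = 22
D -> G -> E -> F -> C: 7 + 21 + 8 + 7 = 43
The minimum is 18.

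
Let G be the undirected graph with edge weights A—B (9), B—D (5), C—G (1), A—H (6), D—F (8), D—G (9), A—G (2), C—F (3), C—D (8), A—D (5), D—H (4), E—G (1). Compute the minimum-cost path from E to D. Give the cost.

8

Checking several routes:
E -> G -> A -> D: 1 + 2 + 5 = 8
E -> G -> A -> H -> D: 1 + 2 + 6 + 4 = 13
E -> G -> C -> F -> D: 1 + 1 + 3 + 8 = 13
E -> G -> C -> D: 1 + 1 + 8 = 10
E -> G -> D: 1 + 9 = 10
The minimum is 8.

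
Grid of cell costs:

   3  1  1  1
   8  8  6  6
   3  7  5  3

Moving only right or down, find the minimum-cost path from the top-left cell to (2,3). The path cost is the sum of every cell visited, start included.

15

Cheapest: [0,0] [0,1] [0,2] [0,3] [1,3] [2,3]
  3 + 1 + 1 + 1 + 6 + 3 = 15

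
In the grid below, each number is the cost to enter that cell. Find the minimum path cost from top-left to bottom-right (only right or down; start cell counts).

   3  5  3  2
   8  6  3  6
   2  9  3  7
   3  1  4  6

27

Take r0c0→r0c1→r0c2→r1c2→r2c2→r3c2→r3c3 for a total of 3 + 5 + 3 + 3 + 3 + 4 + 6 = 27.
For comparison, the top-then-right route costs 32.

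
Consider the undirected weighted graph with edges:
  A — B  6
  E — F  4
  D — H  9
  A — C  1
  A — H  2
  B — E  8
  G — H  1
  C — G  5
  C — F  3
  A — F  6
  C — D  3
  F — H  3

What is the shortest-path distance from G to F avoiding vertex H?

Candidate routes:
G-C-F: 5 + 3 = 8
G-C-A-B-E-F: 5 + 1 + 6 + 8 + 4 = 24
G-C-A-F: 5 + 1 + 6 = 12
Best route has total 8.

8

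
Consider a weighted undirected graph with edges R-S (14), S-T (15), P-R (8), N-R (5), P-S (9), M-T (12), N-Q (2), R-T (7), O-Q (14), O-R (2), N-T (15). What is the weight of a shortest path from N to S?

19

Checking several routes:
N-Q-O-R-S: 2 + 14 + 2 + 14 = 32
N-T-S: 15 + 15 = 30
N-R-T-S: 5 + 7 + 15 = 27
N-R-P-S: 5 + 8 + 9 = 22
N-R-S: 5 + 14 = 19
The minimum is 19.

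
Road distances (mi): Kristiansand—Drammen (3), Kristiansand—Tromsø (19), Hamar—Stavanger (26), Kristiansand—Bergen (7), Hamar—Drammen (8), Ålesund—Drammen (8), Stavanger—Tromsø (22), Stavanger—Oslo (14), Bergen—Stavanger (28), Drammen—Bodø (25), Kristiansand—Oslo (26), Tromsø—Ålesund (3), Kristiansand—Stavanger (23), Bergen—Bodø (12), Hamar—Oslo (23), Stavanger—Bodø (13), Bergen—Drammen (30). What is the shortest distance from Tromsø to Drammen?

11

Checking several routes:
Tromsø → Stavanger → Hamar → Drammen: 22 + 26 + 8 = 56
Tromsø → Kristiansand → Bergen → Drammen: 19 + 7 + 30 = 56
Tromsø → Stavanger → Kristiansand → Drammen: 22 + 23 + 3 = 48
Tromsø → Ålesund → Drammen: 3 + 8 = 11
Tromsø → Kristiansand → Drammen: 19 + 3 = 22
Shortest: 11 mi.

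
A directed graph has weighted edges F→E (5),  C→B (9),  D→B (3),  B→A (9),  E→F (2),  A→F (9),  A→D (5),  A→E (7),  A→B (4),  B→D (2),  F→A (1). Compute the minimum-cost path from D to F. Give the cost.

21

Candidate routes:
D -> B -> A -> E -> F: 3 + 9 + 7 + 2 = 21
D -> B -> A -> F: 3 + 9 + 9 = 21
The minimum is 21.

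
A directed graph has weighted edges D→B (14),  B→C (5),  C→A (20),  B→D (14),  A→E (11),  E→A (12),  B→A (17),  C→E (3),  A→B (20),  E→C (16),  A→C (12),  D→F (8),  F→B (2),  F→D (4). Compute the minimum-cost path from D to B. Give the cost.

10

Paths from D to B:
D - F - B: 8 + 2 = 10
D - B: 14
Best route has total 10.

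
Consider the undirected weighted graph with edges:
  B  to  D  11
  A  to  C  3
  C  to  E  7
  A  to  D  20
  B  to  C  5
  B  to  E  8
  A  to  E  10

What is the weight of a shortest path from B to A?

Some routes from B to A:
B → E → C → A: 8 + 7 + 3 = 18
B → E → A: 8 + 10 = 18
B → C → A: 5 + 3 = 8
Shortest: 8.

8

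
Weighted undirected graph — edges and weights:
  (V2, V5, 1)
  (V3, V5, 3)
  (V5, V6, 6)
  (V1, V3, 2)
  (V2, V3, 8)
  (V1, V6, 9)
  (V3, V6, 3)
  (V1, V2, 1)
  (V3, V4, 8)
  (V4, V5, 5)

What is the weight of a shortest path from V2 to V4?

A few of the V2→V4 routes:
V2-V5-V3-V4: 1 + 3 + 8 = 12
V2-V1-V3-V5-V4: 1 + 2 + 3 + 5 = 11
V2-V3-V5-V4: 8 + 3 + 5 = 16
V2-V5-V4: 1 + 5 = 6
V2-V1-V3-V4: 1 + 2 + 8 = 11
Shortest: 6.

6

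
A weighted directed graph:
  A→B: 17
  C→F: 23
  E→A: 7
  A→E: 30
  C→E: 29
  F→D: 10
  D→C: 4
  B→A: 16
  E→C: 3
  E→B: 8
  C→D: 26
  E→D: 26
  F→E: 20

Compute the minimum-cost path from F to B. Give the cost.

28

Comparing a few candidate routes:
F - E - A - B: 20 + 7 + 17 = 44
F - D - C - E - B: 10 + 4 + 29 + 8 = 51
F - E - B: 20 + 8 = 28
The minimum is 28.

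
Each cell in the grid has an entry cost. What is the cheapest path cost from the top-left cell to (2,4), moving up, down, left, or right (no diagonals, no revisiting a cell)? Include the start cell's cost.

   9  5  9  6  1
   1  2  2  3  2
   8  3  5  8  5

24

Best path: r0c0→r1c0→r1c1→r1c2→r1c3→r1c4→r2c4
Cost: 9 + 1 + 2 + 2 + 3 + 2 + 5 = 24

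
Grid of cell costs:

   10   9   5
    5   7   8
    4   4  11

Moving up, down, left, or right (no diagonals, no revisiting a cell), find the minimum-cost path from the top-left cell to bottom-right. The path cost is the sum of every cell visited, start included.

One optimal route is [0,0] [1,0] [2,0] [2,1] [2,2].
Its cost is 10 + 5 + 4 + 4 + 11 = 34.

34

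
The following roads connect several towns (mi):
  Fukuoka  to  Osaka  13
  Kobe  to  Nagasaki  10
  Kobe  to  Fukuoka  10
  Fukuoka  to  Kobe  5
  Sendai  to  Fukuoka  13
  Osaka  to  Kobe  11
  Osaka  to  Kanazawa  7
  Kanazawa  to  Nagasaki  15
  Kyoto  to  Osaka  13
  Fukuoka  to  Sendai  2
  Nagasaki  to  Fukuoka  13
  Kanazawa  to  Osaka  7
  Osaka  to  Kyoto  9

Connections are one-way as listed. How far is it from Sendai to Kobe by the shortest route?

Paths from Sendai to Kobe:
Sendai - Fukuoka - Kobe: 13 + 5 = 18
Sendai - Fukuoka - Osaka - Kobe: 13 + 13 + 11 = 37
Best route has total 18 mi.

18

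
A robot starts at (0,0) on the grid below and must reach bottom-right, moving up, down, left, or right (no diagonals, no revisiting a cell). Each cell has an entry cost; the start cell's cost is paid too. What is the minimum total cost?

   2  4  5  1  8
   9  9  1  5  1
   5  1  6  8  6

24

Take (0,0) (0,1) (0,2) (0,3) (1,3) (1,4) (2,4) for a total of 2 + 4 + 5 + 1 + 5 + 1 + 6 = 24.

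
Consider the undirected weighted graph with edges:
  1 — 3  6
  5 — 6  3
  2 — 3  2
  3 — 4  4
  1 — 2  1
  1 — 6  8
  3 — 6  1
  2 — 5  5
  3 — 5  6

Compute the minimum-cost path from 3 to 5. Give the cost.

4

Some routes from 3 to 5:
3 - 6 - 1 - 2 - 5: 1 + 8 + 1 + 5 = 15
3 - 1 - 2 - 5: 6 + 1 + 5 = 12
3 - 5: 6
3 - 6 - 5: 1 + 3 = 4
3 - 2 - 5: 2 + 5 = 7
3 - 2 - 1 - 6 - 5: 2 + 1 + 8 + 3 = 14
Best route has total 4.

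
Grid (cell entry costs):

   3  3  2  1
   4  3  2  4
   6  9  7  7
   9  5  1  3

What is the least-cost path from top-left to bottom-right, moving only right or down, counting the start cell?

Cheapest: [0,0] -> [0,1] -> [0,2] -> [1,2] -> [2,2] -> [3,2] -> [3,3]
  3 + 3 + 2 + 2 + 7 + 1 + 3 = 21
(Top row then right column would cost 23.)

21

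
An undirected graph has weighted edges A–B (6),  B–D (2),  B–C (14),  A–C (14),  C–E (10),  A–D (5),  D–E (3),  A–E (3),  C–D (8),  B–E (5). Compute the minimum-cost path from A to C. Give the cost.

13

A few of the A→C routes:
A → E → D → C: 3 + 3 + 8 = 14
A → E → C: 3 + 10 = 13
A → C: 14
A → D → C: 5 + 8 = 13
A → B → D → C: 6 + 2 + 8 = 16
Shortest: 13.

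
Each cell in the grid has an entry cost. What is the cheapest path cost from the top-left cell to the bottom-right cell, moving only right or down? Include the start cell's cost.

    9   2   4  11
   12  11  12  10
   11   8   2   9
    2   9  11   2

Best path: r0c0 r0c1 r0c2 r1c2 r2c2 r2c3 r3c3
Cost: 9 + 2 + 4 + 12 + 2 + 9 + 2 = 40

40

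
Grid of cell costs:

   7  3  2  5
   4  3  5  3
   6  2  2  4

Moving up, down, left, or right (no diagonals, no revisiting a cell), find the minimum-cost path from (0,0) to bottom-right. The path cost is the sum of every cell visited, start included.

Take (0,0) → (0,1) → (1,1) → (2,1) → (2,2) → (2,3) for a total of 7 + 3 + 3 + 2 + 2 + 4 = 21.

21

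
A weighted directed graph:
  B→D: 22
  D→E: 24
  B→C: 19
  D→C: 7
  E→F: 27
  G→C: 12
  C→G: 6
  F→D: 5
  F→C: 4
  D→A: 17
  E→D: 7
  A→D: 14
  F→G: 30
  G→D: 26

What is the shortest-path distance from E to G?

20

Paths from E to G:
E→F→D→C→G: 27 + 5 + 7 + 6 = 45
E→F→G: 27 + 30 = 57
E→F→C→G: 27 + 4 + 6 = 37
E→D→C→G: 7 + 7 + 6 = 20
Shortest: 20.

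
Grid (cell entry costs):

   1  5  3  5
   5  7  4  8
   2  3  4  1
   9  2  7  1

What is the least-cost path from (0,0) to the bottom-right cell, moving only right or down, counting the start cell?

17

Cheapest: r0c0 → r1c0 → r2c0 → r2c1 → r2c2 → r2c3 → r3c3
  1 + 5 + 2 + 3 + 4 + 1 + 1 = 17
(Top row then right column would cost 24.)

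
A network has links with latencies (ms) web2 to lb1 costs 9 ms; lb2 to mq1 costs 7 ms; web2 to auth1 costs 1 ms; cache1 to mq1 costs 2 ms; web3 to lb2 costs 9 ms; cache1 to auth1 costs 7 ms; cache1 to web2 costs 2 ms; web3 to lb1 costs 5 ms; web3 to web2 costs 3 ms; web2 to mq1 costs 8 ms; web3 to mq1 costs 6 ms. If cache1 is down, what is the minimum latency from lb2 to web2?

12

Candidate routes:
lb2-web3-web2: 9 + 3 = 12
lb2-web3-mq1-web2: 9 + 6 + 8 = 23
lb2-mq1-web3-web2: 7 + 6 + 3 = 16
lb2-mq1-web2: 7 + 8 = 15
lb2-web3-lb1-web2: 9 + 5 + 9 = 23
lb2-mq1-web3-lb1-web2: 7 + 6 + 5 + 9 = 27
The minimum is 12 ms.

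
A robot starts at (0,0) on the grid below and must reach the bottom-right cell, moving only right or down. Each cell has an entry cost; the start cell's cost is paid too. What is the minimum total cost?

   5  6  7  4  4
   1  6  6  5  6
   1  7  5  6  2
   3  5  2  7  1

25

Path (0,0) → (1,0) → (2,0) → (3,0) → (3,1) → (3,2) → (3,3) → (3,4): 5 + 1 + 1 + 3 + 5 + 2 + 7 + 1 = 25.
(Top row then right column would cost 35.)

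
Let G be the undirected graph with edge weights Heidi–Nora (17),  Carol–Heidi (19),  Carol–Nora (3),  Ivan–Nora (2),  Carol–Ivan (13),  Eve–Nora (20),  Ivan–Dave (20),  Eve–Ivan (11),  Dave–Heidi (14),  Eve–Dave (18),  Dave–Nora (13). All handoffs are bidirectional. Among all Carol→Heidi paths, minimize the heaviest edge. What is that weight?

Comparing a few candidate routes:
Carol → Ivan → Nora → Heidi: max(13, 2, 17) = 17
Carol → Nora → Dave → Heidi: max(3, 13, 14) = 14
Carol → Ivan → Nora → Dave → Heidi: max(13, 2, 13, 14) = 14
Smallest bottleneck: 14.

14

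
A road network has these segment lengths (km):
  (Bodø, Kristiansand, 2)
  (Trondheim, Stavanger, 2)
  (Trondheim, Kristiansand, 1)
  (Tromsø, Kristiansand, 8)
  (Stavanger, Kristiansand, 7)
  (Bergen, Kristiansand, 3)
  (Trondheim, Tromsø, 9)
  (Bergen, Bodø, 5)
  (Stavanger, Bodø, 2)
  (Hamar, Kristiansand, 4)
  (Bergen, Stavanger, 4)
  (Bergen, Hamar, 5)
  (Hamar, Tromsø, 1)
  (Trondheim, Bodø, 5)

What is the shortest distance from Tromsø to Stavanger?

8

Comparing a few candidate routes:
Tromsø → Trondheim → Stavanger: 9 + 2 = 11
Tromsø → Hamar → Kristiansand → Bodø → Stavanger: 1 + 4 + 2 + 2 = 9
Tromsø → Kristiansand → Trondheim → Stavanger: 8 + 1 + 2 = 11
Tromsø → Hamar → Bergen → Stavanger: 1 + 5 + 4 = 10
Tromsø → Hamar → Kristiansand → Bergen → Stavanger: 1 + 4 + 3 + 4 = 12
Tromsø → Hamar → Kristiansand → Trondheim → Stavanger: 1 + 4 + 1 + 2 = 8
The minimum is 8 km.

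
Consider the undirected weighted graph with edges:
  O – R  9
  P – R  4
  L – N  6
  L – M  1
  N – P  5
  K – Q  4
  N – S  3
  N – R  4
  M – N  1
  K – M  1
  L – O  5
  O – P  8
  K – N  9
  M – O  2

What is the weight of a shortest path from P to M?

6

Some routes from P to M:
P→N→M: 5 + 1 = 6
P→R→N→M: 4 + 4 + 1 = 9
P→O→M: 8 + 2 = 10
Shortest: 6.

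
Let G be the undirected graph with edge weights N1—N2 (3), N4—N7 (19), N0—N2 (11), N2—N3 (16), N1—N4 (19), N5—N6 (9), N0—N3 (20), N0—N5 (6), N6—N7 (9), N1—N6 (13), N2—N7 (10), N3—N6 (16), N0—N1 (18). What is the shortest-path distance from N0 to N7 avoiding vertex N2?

24

Comparing a few candidate routes:
N0 -> N5 -> N6 -> N1 -> N4 -> N7: 6 + 9 + 13 + 19 + 19 = 66
N0 -> N1 -> N4 -> N7: 18 + 19 + 19 = 56
N0 -> N1 -> N6 -> N7: 18 + 13 + 9 = 40
N0 -> N3 -> N6 -> N7: 20 + 16 + 9 = 45
N0 -> N5 -> N6 -> N7: 6 + 9 + 9 = 24
Best route has total 24.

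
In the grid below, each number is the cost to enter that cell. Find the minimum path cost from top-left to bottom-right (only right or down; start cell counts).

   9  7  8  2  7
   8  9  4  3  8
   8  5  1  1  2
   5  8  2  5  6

38

Cheapest: [0,0] [0,1] [0,2] [0,3] [1,3] [2,3] [2,4] [3,4]
  9 + 7 + 8 + 2 + 3 + 1 + 2 + 6 = 38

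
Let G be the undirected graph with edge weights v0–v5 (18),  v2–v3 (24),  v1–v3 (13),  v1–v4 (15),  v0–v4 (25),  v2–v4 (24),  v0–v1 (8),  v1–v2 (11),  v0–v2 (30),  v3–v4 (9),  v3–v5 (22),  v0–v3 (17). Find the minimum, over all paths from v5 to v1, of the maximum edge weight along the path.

Comparing a few candidate routes:
v5-v0-v3-v4-v1: max(18, 17, 9, 15) = 18
v5-v3-v0-v1: max(22, 17, 8) = 22
v5-v0-v3-v1: max(18, 17, 13) = 18
v5-v3-v1: max(22, 13) = 22
v5-v0-v1: max(18, 8) = 18
The minimum achievable maximum is 18.

18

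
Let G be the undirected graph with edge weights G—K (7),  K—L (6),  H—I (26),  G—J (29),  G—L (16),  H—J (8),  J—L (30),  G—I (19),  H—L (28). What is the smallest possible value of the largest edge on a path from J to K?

26

Comparing a few candidate routes:
J -> G -> L -> K: max(29, 16, 6) = 29
J -> H -> I -> G -> L -> K: max(8, 26, 19, 16, 6) = 26
J -> H -> L -> K: max(8, 28, 6) = 28
J -> H -> L -> G -> K: max(8, 28, 16, 7) = 28
J -> H -> I -> G -> K: max(8, 26, 19, 7) = 26
Smallest bottleneck: 26.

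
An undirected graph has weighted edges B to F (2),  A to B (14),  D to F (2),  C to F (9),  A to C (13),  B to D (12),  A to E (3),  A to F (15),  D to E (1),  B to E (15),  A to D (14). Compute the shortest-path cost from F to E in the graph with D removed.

17

A few of the F→E routes:
F-A-E: 15 + 3 = 18
F-C-A-E: 9 + 13 + 3 = 25
F-A-B-E: 15 + 14 + 15 = 44
F-B-E: 2 + 15 = 17
F-B-A-E: 2 + 14 + 3 = 19
Best route has total 17.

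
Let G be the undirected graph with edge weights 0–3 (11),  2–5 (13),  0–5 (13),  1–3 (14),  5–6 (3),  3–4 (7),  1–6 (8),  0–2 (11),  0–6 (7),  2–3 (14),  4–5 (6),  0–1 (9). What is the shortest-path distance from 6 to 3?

16

Comparing a few candidate routes:
6→5→0→3: 3 + 13 + 11 = 27
6→5→4→3: 3 + 6 + 7 = 16
6→0→3: 7 + 11 = 18
6→5→2→3: 3 + 13 + 14 = 30
6→1→0→3: 8 + 9 + 11 = 28
6→1→3: 8 + 14 = 22
The minimum is 16.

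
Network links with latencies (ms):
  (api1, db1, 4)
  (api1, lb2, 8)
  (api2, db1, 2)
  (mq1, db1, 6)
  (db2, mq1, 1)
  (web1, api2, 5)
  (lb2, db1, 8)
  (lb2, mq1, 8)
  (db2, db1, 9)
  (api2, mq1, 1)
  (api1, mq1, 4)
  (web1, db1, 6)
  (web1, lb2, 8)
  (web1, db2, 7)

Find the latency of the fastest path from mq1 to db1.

Some routes from mq1 to db1:
mq1-db1: 6
mq1-api2-web1-db1: 1 + 5 + 6 = 12
mq1-api1-db1: 4 + 4 = 8
mq1-db2-db1: 1 + 9 = 10
mq1-db2-web1-db1: 1 + 7 + 6 = 14
mq1-api2-db1: 1 + 2 = 3
Shortest: 3 ms.

3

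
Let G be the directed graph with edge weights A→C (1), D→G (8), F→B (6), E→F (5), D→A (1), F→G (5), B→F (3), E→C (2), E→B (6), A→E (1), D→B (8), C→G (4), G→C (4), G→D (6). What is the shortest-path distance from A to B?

Routes from A to B:
A - E - B: 1 + 6 = 7
A - E - F - B: 1 + 5 + 6 = 12
A - E - C - G - D - B: 1 + 2 + 4 + 6 + 8 = 21
A - C - G - D - B: 1 + 4 + 6 + 8 = 19
A - E - F - G - D - B: 1 + 5 + 5 + 6 + 8 = 25
Best route has total 7.

7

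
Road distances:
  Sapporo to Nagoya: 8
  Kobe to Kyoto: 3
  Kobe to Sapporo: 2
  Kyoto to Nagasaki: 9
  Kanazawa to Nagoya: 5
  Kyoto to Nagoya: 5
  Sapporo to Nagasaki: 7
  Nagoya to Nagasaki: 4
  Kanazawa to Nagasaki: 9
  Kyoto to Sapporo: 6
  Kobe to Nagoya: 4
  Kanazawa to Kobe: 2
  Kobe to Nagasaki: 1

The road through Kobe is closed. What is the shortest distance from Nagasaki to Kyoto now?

Some routes from Nagasaki to Kyoto avoiding Kobe:
Nagasaki - Nagoya - Kyoto: 4 + 5 = 9
Nagasaki - Nagoya - Sapporo - Kyoto: 4 + 8 + 6 = 18
Nagasaki - Kyoto: 9
Nagasaki - Sapporo - Nagoya - Kyoto: 7 + 8 + 5 = 20
Nagasaki - Kanazawa - Nagoya - Kyoto: 9 + 5 + 5 = 19
Nagasaki - Sapporo - Kyoto: 7 + 6 = 13
Shortest: 9.

9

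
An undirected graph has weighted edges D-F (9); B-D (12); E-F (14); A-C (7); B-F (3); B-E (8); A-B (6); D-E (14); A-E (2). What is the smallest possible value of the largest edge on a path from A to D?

A few of the A→D routes:
A -> B -> D: max(6, 12) = 12
A -> B -> F -> D: max(6, 3, 9) = 9
A -> B -> E -> F -> D: max(6, 8, 14, 9) = 14
A -> B -> E -> D: max(6, 8, 14) = 14
A -> E -> B -> F -> D: max(2, 8, 3, 9) = 9
A -> E -> B -> D: max(2, 8, 12) = 12
The minimum achievable maximum is 9.

9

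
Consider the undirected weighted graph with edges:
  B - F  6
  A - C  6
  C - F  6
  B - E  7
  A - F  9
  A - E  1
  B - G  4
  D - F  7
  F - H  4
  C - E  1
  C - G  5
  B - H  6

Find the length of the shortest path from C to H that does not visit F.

14

Routes from C to H avoiding F:
C-E-B-H: 1 + 7 + 6 = 14
C-G-B-H: 5 + 4 + 6 = 15
C-A-E-B-H: 6 + 1 + 7 + 6 = 20
Shortest: 14.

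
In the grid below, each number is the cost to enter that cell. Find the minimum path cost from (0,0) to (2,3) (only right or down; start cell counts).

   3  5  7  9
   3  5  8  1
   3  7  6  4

One optimal route is (0,0)→(1,0)→(1,1)→(1,2)→(1,3)→(2,3).
Its cost is 3 + 3 + 5 + 8 + 1 + 4 = 24.
(Top row then right column would cost 29.)

24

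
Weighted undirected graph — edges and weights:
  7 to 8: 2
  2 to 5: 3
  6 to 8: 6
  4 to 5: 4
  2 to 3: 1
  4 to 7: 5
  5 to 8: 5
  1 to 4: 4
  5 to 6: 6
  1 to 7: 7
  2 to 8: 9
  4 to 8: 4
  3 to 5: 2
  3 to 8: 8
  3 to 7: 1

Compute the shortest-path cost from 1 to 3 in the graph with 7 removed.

10

Checking several routes:
1-4-8-5-3: 4 + 4 + 5 + 2 = 15
1-4-5-3: 4 + 4 + 2 = 10
1-4-5-2-3: 4 + 4 + 3 + 1 = 12
The minimum is 10.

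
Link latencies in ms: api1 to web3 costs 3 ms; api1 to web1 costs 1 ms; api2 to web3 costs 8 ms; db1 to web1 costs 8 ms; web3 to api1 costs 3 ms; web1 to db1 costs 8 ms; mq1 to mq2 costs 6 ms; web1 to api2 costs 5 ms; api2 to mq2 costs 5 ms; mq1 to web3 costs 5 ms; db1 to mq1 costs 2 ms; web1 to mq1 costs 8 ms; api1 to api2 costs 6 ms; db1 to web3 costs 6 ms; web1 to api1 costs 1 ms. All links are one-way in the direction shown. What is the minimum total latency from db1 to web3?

Comparing a few candidate routes:
db1→web3: 6
db1→web1→api1→web3: 8 + 1 + 3 = 12
db1→mq1→web3: 2 + 5 = 7
Shortest: 6 ms.

6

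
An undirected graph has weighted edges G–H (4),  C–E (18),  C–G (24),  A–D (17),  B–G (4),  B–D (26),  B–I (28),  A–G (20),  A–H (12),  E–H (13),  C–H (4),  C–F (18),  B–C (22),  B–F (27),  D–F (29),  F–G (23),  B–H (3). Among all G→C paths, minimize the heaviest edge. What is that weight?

Checking several routes:
G - B - H - E - C: max(4, 3, 13, 18) = 18
G - H - E - C: max(4, 13, 18) = 18
G - A - H - E - C: max(20, 12, 13, 18) = 20
G - H - C: max(4, 4) = 4
G - B - H - C: max(4, 3, 4) = 4
Smallest bottleneck: 4.

4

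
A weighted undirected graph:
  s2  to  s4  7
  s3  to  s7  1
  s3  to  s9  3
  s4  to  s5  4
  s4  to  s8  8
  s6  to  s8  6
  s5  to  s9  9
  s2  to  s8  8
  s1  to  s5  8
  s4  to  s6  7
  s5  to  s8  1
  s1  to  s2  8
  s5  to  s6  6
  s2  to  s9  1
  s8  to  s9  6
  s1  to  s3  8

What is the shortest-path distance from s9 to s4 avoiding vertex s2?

A few of the s9→s4 routes:
s9-s8-s5-s4: 6 + 1 + 4 = 11
s9-s8-s4: 6 + 8 = 14
s9-s8-s5-s6-s4: 6 + 1 + 6 + 7 = 20
s9-s5-s4: 9 + 4 = 13
s9-s5-s8-s4: 9 + 1 + 8 = 18
s9-s8-s6-s4: 6 + 6 + 7 = 19
Best route has total 11.

11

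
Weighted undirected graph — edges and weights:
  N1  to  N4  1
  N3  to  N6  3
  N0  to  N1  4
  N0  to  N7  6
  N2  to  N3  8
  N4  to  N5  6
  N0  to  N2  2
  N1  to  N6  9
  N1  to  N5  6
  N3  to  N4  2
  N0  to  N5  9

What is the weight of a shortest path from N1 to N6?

Comparing a few candidate routes:
N1 -> N5 -> N4 -> N3 -> N6: 6 + 6 + 2 + 3 = 17
N1 -> N6: 9
N1 -> N4 -> N3 -> N6: 1 + 2 + 3 = 6
N1 -> N0 -> N2 -> N3 -> N6: 4 + 2 + 8 + 3 = 17
Shortest: 6.

6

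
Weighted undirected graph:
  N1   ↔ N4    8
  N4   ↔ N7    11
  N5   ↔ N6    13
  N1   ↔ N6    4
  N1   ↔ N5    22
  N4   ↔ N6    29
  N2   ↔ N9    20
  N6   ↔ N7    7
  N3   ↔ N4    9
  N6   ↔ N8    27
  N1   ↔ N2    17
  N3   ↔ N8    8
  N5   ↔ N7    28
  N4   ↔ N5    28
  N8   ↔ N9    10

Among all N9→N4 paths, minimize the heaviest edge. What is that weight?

A few of the N9→N4 routes:
N9 → N2 → N1 → N6 → N7 → N4: max(20, 17, 4, 7, 11) = 20
N9 → N2 → N1 → N4: max(20, 17, 8) = 20
N9 → N8 → N3 → N4: max(10, 8, 9) = 10
N9 → N8 → N6 → N5 → N1 → N4: max(10, 27, 13, 22, 8) = 27
N9 → N8 → N6 → N1 → N4: max(10, 27, 4, 8) = 27
N9 → N2 → N1 → N5 → N6 → N7 → N4: max(20, 17, 22, 13, 7, 11) = 22
Best route has worst link 10.

10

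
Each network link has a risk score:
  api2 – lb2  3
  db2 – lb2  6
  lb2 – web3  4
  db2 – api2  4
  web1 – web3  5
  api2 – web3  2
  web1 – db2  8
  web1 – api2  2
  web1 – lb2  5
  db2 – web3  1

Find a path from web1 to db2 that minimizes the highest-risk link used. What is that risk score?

A few of the web1→db2 routes:
web1→web3→db2: max(5, 1) = 5
web1→web3→lb2→api2→db2: max(5, 4, 3, 4) = 5
web1→api2→db2: max(2, 4) = 4
web1→web3→api2→db2: max(5, 2, 4) = 5
web1→api2→web3→db2: max(2, 2, 1) = 2
web1→api2→lb2→web3→db2: max(2, 3, 4, 1) = 4
Smallest bottleneck: 2.

2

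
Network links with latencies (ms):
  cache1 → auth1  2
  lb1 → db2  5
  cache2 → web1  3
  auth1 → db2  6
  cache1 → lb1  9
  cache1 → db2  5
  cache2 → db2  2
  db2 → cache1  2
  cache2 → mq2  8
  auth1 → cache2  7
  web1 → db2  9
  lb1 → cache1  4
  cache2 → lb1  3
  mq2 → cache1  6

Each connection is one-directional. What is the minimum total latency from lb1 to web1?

Routes from lb1 to web1:
lb1→cache1→auth1→cache2→web1: 4 + 2 + 7 + 3 = 16
lb1→db2→cache1→auth1→cache2→web1: 5 + 2 + 2 + 7 + 3 = 19
Best route has total 16 ms.

16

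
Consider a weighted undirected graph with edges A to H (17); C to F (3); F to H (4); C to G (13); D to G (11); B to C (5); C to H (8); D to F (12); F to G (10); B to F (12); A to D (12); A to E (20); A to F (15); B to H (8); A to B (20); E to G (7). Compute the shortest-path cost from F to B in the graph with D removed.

8

Checking several routes:
F-H-C-B: 4 + 8 + 5 = 17
F-B: 12
F-H-B: 4 + 8 = 12
F-G-C-B: 10 + 13 + 5 = 28
F-C-B: 3 + 5 = 8
F-C-H-B: 3 + 8 + 8 = 19
Best route has total 8.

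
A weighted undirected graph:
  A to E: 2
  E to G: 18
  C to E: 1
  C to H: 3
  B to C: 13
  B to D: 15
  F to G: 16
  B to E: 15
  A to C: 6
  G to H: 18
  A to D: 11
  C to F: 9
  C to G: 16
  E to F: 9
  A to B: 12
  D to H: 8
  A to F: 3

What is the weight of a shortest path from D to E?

12

A few of the D→E routes:
D - A - E: 11 + 2 = 13
D - A - C - E: 11 + 6 + 1 = 18
D - H - C - E: 8 + 3 + 1 = 12
Shortest: 12.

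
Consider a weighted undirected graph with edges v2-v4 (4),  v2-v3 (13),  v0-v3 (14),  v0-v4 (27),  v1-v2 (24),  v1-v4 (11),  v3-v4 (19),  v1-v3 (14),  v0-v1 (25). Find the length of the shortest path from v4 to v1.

11

Comparing a few candidate routes:
v4-v0-v1: 27 + 25 = 52
v4-v2-v1: 4 + 24 = 28
v4-v0-v3-v1: 27 + 14 + 14 = 55
v4-v3-v1: 19 + 14 = 33
v4-v1: 11
v4-v2-v3-v1: 4 + 13 + 14 = 31
Shortest: 11.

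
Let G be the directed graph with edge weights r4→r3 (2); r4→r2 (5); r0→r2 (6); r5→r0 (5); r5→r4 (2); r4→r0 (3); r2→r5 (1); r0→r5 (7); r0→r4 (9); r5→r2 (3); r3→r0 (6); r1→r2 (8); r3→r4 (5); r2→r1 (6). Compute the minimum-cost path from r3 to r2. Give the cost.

Comparing a few candidate routes:
r3-r4-r0-r2: 5 + 3 + 6 = 14
r3-r4-r2: 5 + 5 = 10
r3-r0-r2: 6 + 6 = 12
Best route has total 10.

10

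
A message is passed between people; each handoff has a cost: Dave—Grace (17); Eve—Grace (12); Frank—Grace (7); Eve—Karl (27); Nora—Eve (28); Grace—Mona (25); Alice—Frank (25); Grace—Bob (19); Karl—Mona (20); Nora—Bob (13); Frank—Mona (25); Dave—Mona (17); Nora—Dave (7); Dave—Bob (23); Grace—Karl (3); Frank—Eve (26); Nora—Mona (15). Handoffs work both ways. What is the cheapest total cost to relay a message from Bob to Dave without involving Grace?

20

Comparing a few candidate routes:
Bob -> Nora -> Dave: 13 + 7 = 20
Bob -> Nora -> Eve -> Karl -> Mona -> Dave: 13 + 28 + 27 + 20 + 17 = 105
Bob -> Nora -> Mona -> Dave: 13 + 15 + 17 = 45
Bob -> Dave: 23
Shortest: 20.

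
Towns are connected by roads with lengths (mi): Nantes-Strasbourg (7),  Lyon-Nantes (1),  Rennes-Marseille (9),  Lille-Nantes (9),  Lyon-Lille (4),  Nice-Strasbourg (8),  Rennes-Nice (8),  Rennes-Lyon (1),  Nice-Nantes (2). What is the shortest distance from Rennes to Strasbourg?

9

Paths from Rennes to Strasbourg:
Rennes -> Lyon -> Nantes -> Strasbourg: 1 + 1 + 7 = 9
Rennes -> Lyon -> Nantes -> Nice -> Strasbourg: 1 + 1 + 2 + 8 = 12
Rennes -> Nice -> Strasbourg: 8 + 8 = 16
Rennes -> Lyon -> Lille -> Nantes -> Nice -> Strasbourg: 1 + 4 + 9 + 2 + 8 = 24
Rennes -> Lyon -> Lille -> Nantes -> Strasbourg: 1 + 4 + 9 + 7 = 21
Rennes -> Nice -> Nantes -> Strasbourg: 8 + 2 + 7 = 17
Best route has total 9 mi.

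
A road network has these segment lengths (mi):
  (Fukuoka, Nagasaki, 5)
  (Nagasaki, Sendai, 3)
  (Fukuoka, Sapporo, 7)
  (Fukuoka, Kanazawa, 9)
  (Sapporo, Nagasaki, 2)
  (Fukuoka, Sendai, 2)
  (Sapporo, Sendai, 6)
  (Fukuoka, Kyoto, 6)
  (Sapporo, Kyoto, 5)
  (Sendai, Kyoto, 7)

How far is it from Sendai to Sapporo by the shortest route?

5

Checking several routes:
Sendai→Fukuoka→Sapporo: 2 + 7 = 9
Sendai→Sapporo: 6
Sendai→Nagasaki→Sapporo: 3 + 2 = 5
The minimum is 5 mi.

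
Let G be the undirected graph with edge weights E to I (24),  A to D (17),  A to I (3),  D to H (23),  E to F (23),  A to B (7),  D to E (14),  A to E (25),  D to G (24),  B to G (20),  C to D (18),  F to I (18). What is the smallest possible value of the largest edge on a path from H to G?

23

A few of the H→G routes:
H→D→E→F→I→A→B→G: max(23, 14, 23, 18, 3, 7, 20) = 23
H→D→G: max(23, 24) = 24
H→D→E→I→A→B→G: max(23, 14, 24, 3, 7, 20) = 24
H→D→A→B→G: max(23, 17, 7, 20) = 23
The minimum achievable maximum is 23.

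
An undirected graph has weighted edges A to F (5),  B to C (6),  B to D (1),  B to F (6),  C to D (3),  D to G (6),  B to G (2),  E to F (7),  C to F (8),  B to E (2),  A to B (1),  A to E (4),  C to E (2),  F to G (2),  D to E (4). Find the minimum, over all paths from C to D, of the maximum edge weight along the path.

Some routes from C to D:
C -> E -> B -> D: max(2, 2, 1) = 2
C -> E -> D: max(2, 4) = 4
C -> D: max(3) = 3
The minimum achievable maximum is 2.

2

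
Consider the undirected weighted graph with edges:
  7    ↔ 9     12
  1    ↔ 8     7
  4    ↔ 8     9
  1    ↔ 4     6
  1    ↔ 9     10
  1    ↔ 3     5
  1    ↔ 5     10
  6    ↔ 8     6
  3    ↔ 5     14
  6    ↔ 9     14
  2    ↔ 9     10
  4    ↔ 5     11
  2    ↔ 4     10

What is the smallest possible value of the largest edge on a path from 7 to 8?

Comparing a few candidate routes:
7 - 9 - 1 - 4 - 8: max(12, 10, 6, 9) = 12
7 - 9 - 2 - 4 - 5 - 1 - 8: max(12, 10, 10, 11, 10, 7) = 12
7 - 9 - 1 - 5 - 4 - 8: max(12, 10, 10, 11, 9) = 12
7 - 9 - 2 - 4 - 1 - 8: max(12, 10, 10, 6, 7) = 12
7 - 9 - 2 - 4 - 8: max(12, 10, 10, 9) = 12
7 - 9 - 1 - 8: max(12, 10, 7) = 12
Best route has worst link 12.

12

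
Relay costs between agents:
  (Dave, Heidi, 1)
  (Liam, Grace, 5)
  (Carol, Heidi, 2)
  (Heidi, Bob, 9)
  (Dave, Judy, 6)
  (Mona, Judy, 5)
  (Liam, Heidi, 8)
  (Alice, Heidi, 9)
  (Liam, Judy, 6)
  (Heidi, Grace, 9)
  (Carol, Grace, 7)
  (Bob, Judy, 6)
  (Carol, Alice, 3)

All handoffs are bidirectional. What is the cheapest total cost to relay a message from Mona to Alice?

17

Comparing a few candidate routes:
Mona -> Judy -> Dave -> Heidi -> Carol -> Alice: 5 + 6 + 1 + 2 + 3 = 17
Mona -> Judy -> Dave -> Heidi -> Alice: 5 + 6 + 1 + 9 = 21
Mona -> Judy -> Liam -> Grace -> Carol -> Alice: 5 + 6 + 5 + 7 + 3 = 26
Mona -> Judy -> Bob -> Heidi -> Carol -> Alice: 5 + 6 + 9 + 2 + 3 = 25
Mona -> Judy -> Liam -> Heidi -> Carol -> Alice: 5 + 6 + 8 + 2 + 3 = 24
The minimum is 17.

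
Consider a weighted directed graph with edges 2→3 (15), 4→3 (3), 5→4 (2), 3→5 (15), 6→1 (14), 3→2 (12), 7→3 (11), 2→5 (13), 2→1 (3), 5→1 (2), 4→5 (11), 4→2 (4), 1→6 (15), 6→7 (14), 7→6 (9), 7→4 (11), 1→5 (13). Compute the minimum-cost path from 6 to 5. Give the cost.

Some routes from 6 to 5:
6 → 7 → 4 → 2 → 5: 14 + 11 + 4 + 13 = 42
6 → 7 → 4 → 3 → 5: 14 + 11 + 3 + 15 = 43
6 → 7 → 3 → 5: 14 + 11 + 15 = 40
6 → 7 → 4 → 5: 14 + 11 + 11 = 36
6 → 1 → 5: 14 + 13 = 27
6 → 7 → 4 → 2 → 1 → 5: 14 + 11 + 4 + 3 + 13 = 45
Best route has total 27.

27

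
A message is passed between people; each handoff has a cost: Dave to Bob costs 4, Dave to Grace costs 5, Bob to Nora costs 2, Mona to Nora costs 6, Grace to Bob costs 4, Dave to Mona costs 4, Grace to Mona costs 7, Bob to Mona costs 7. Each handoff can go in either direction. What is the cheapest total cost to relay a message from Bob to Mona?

Candidate routes:
Bob -> Dave -> Mona: 4 + 4 = 8
Bob -> Grace -> Dave -> Mona: 4 + 5 + 4 = 13
Bob -> Mona: 7
Bob -> Dave -> Grace -> Mona: 4 + 5 + 7 = 16
Bob -> Nora -> Mona: 2 + 6 = 8
Bob -> Grace -> Mona: 4 + 7 = 11
Best route has total 7.

7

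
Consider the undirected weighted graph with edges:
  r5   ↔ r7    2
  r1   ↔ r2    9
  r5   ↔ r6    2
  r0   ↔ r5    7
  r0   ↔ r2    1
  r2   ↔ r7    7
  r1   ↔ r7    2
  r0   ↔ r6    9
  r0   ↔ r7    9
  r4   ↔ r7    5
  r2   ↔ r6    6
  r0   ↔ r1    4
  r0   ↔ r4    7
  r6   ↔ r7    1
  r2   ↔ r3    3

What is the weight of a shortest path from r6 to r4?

A few of the r6→r4 routes:
r6 → r7 → r2 → r0 → r4: 1 + 7 + 1 + 7 = 16
r6 → r2 → r0 → r4: 6 + 1 + 7 = 14
r6 → r5 → r7 → r4: 2 + 2 + 5 = 9
r6 → r7 → r4: 1 + 5 = 6
r6 → r5 → r0 → r4: 2 + 7 + 7 = 16
r6 → r7 → r1 → r0 → r4: 1 + 2 + 4 + 7 = 14
Shortest: 6.

6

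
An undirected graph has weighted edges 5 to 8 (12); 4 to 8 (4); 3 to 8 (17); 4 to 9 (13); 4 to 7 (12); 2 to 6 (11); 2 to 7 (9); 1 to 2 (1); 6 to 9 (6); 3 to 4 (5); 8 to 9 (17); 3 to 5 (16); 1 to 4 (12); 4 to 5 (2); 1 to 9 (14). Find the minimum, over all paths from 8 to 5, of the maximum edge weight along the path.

4

Comparing a few candidate routes:
8→9→1→2→7→4→3→5: max(17, 14, 1, 9, 12, 5, 16) = 17
8→9→1→4→3→5: max(17, 14, 12, 5, 16) = 17
8→5: max(12) = 12
8→4→5: max(4, 2) = 4
8→9→1→2→7→4→5: max(17, 14, 1, 9, 12, 2) = 17
8→4→3→5: max(4, 5, 16) = 16
Smallest bottleneck: 4.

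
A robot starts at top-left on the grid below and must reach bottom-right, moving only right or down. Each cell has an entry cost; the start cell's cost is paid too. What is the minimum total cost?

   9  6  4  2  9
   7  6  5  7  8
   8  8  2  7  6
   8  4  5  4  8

Path (0,0)→(0,1)→(0,2)→(1,2)→(2,2)→(3,2)→(3,3)→(3,4): 9 + 6 + 4 + 5 + 2 + 5 + 4 + 8 = 43.

43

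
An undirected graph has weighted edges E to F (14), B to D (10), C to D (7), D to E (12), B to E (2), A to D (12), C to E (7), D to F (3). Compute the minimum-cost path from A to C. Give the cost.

19

Candidate routes:
A-D-B-E-C: 12 + 10 + 2 + 7 = 31
A-D-E-C: 12 + 12 + 7 = 31
A-D-C: 12 + 7 = 19
A-D-F-E-C: 12 + 3 + 14 + 7 = 36
The minimum is 19.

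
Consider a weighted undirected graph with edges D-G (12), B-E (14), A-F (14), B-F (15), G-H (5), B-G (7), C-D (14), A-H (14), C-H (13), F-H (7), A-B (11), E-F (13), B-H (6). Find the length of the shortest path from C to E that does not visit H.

Candidate routes:
C → D → G → B → E: 14 + 12 + 7 + 14 = 47
C → D → G → B → A → F → E: 14 + 12 + 7 + 11 + 14 + 13 = 71
C → D → G → B → F → E: 14 + 12 + 7 + 15 + 13 = 61
Best route has total 47.

47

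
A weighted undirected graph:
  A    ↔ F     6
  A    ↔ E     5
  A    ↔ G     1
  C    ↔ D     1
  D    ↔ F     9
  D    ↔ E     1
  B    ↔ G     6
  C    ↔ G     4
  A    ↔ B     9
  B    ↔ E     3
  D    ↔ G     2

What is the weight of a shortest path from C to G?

Some routes from C to G:
C -> D -> E -> B -> A -> G: 1 + 1 + 3 + 9 + 1 = 15
C -> D -> G: 1 + 2 = 3
C -> G: 4
C -> D -> E -> A -> G: 1 + 1 + 5 + 1 = 8
C -> D -> E -> B -> G: 1 + 1 + 3 + 6 = 11
The minimum is 3.

3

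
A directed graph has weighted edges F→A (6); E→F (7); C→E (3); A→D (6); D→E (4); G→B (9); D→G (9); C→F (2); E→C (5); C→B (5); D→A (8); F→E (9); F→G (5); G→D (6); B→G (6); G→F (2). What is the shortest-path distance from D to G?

Checking several routes:
D - G: 9
D - E - C - F - G: 4 + 5 + 2 + 5 = 16
D - E - F - G: 4 + 7 + 5 = 16
The minimum is 9.

9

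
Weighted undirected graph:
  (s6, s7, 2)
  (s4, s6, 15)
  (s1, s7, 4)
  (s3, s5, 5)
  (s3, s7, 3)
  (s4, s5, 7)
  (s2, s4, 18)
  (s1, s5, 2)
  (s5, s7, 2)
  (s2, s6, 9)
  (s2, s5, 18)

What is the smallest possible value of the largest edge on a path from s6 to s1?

2

Some routes from s6 to s1:
s6 - s7 - s3 - s5 - s1: max(2, 3, 5, 2) = 5
s6 - s7 - s1: max(2, 4) = 4
s6 - s4 - s5 - s7 - s1: max(15, 7, 2, 4) = 15
s6 - s4 - s5 - s1: max(15, 7, 2) = 15
s6 - s7 - s5 - s1: max(2, 2, 2) = 2
The minimum achievable maximum is 2.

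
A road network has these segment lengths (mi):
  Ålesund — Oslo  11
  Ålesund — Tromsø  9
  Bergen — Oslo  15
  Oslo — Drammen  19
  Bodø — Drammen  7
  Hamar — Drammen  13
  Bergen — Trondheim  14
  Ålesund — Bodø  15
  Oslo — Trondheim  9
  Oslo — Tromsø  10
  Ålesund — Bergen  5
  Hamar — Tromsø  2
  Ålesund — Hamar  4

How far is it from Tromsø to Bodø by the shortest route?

Comparing a few candidate routes:
Tromsø→Oslo→Ålesund→Bodø: 10 + 11 + 15 = 36
Tromsø→Ålesund→Bodø: 9 + 15 = 24
Tromsø→Ålesund→Hamar→Drammen→Bodø: 9 + 4 + 13 + 7 = 33
Tromsø→Hamar→Drammen→Bodø: 2 + 13 + 7 = 22
Tromsø→Hamar→Ålesund→Bodø: 2 + 4 + 15 = 21
Shortest: 21 mi.

21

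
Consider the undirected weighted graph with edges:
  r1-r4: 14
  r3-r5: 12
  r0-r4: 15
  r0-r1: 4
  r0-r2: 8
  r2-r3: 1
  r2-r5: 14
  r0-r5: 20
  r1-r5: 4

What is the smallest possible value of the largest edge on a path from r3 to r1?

Some routes from r3 to r1:
r3 -> r2 -> r0 -> r1: max(1, 8, 4) = 8
r3 -> r5 -> r1: max(12, 4) = 12
r3 -> r5 -> r2 -> r0 -> r1: max(12, 14, 8, 4) = 14
r3 -> r2 -> r5 -> r1: max(1, 14, 4) = 14
The minimum achievable maximum is 8.

8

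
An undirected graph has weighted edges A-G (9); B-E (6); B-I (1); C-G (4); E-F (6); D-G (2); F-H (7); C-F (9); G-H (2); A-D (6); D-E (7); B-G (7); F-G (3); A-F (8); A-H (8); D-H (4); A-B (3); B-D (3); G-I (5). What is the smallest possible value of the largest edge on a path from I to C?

4

Checking several routes:
I - B - D - H - G - C: max(1, 3, 4, 2, 4) = 4
I - B - D - G - C: max(1, 3, 2, 4) = 4
I - G - C: max(5, 4) = 5
Best route has worst link 4.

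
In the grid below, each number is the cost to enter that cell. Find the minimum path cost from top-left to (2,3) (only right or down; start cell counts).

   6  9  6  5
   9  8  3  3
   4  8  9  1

28

One optimal route is (0,0) → (0,1) → (0,2) → (1,2) → (1,3) → (2,3).
Its cost is 6 + 9 + 6 + 3 + 3 + 1 = 28.
For comparison, the top-then-right route costs 30.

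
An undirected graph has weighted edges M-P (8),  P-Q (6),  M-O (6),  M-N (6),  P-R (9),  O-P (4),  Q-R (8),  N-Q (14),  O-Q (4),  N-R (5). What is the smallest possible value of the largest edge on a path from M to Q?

6

Comparing a few candidate routes:
M → N → R → Q: max(6, 5, 8) = 8
M → P → Q: max(8, 6) = 8
M → O → P → Q: max(6, 4, 6) = 6
M → O → Q: max(6, 4) = 6
The minimum achievable maximum is 6.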